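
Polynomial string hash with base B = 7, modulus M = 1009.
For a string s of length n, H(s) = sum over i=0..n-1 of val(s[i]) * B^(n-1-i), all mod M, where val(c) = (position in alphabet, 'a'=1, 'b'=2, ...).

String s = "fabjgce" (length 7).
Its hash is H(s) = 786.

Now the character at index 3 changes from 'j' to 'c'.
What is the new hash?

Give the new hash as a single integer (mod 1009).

Answer: 403

Derivation:
val('j') = 10, val('c') = 3
Position k = 3, exponent = n-1-k = 3
B^3 mod M = 7^3 mod 1009 = 343
Delta = (3 - 10) * 343 mod 1009 = 626
New hash = (786 + 626) mod 1009 = 403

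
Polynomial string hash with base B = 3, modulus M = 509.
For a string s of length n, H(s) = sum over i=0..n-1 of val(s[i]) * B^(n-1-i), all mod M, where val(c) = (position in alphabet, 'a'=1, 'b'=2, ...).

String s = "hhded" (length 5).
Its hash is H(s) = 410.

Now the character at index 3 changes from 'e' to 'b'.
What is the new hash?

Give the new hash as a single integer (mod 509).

Answer: 401

Derivation:
val('e') = 5, val('b') = 2
Position k = 3, exponent = n-1-k = 1
B^1 mod M = 3^1 mod 509 = 3
Delta = (2 - 5) * 3 mod 509 = 500
New hash = (410 + 500) mod 509 = 401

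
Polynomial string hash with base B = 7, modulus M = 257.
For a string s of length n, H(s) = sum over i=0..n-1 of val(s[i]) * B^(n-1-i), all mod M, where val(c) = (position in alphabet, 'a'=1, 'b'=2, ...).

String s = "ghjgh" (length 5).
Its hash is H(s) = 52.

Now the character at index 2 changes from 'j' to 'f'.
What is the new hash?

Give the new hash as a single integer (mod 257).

Answer: 113

Derivation:
val('j') = 10, val('f') = 6
Position k = 2, exponent = n-1-k = 2
B^2 mod M = 7^2 mod 257 = 49
Delta = (6 - 10) * 49 mod 257 = 61
New hash = (52 + 61) mod 257 = 113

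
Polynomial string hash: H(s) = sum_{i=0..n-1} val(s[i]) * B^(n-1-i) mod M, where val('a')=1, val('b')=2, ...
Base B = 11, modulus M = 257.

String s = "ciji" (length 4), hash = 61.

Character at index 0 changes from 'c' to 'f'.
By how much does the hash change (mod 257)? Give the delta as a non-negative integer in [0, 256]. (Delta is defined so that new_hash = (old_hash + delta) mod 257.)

Answer: 138

Derivation:
Delta formula: (val(new) - val(old)) * B^(n-1-k) mod M
  val('f') - val('c') = 6 - 3 = 3
  B^(n-1-k) = 11^3 mod 257 = 46
  Delta = 3 * 46 mod 257 = 138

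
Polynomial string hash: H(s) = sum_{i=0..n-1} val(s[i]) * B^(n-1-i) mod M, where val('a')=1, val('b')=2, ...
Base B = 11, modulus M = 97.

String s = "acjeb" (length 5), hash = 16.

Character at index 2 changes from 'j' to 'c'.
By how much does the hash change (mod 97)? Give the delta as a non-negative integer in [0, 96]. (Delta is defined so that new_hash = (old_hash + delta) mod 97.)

Delta formula: (val(new) - val(old)) * B^(n-1-k) mod M
  val('c') - val('j') = 3 - 10 = -7
  B^(n-1-k) = 11^2 mod 97 = 24
  Delta = -7 * 24 mod 97 = 26

Answer: 26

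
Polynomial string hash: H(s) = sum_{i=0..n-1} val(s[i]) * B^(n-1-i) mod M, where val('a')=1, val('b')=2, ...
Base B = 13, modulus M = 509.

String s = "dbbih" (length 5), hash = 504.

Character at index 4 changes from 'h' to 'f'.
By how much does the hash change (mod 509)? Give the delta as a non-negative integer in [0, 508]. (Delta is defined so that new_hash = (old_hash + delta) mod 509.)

Delta formula: (val(new) - val(old)) * B^(n-1-k) mod M
  val('f') - val('h') = 6 - 8 = -2
  B^(n-1-k) = 13^0 mod 509 = 1
  Delta = -2 * 1 mod 509 = 507

Answer: 507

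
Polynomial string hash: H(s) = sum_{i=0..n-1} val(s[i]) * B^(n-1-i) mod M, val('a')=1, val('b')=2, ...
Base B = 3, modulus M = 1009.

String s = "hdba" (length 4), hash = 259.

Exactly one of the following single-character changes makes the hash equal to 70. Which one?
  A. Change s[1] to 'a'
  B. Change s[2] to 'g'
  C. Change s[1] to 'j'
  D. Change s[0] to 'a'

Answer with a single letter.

Answer: D

Derivation:
Option A: s[1]='d'->'a', delta=(1-4)*3^2 mod 1009 = 982, hash=259+982 mod 1009 = 232
Option B: s[2]='b'->'g', delta=(7-2)*3^1 mod 1009 = 15, hash=259+15 mod 1009 = 274
Option C: s[1]='d'->'j', delta=(10-4)*3^2 mod 1009 = 54, hash=259+54 mod 1009 = 313
Option D: s[0]='h'->'a', delta=(1-8)*3^3 mod 1009 = 820, hash=259+820 mod 1009 = 70 <-- target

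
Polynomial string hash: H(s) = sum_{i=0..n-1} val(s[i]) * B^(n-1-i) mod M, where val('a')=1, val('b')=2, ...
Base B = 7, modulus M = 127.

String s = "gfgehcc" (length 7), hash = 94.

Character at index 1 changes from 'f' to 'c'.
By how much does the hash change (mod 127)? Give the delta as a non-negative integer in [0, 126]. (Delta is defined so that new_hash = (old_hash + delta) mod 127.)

Answer: 125

Derivation:
Delta formula: (val(new) - val(old)) * B^(n-1-k) mod M
  val('c') - val('f') = 3 - 6 = -3
  B^(n-1-k) = 7^5 mod 127 = 43
  Delta = -3 * 43 mod 127 = 125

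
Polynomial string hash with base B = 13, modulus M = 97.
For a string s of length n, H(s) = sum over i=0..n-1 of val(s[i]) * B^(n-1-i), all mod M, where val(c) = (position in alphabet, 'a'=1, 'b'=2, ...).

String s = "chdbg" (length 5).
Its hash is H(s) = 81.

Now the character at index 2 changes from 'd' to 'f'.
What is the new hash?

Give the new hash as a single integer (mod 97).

val('d') = 4, val('f') = 6
Position k = 2, exponent = n-1-k = 2
B^2 mod M = 13^2 mod 97 = 72
Delta = (6 - 4) * 72 mod 97 = 47
New hash = (81 + 47) mod 97 = 31

Answer: 31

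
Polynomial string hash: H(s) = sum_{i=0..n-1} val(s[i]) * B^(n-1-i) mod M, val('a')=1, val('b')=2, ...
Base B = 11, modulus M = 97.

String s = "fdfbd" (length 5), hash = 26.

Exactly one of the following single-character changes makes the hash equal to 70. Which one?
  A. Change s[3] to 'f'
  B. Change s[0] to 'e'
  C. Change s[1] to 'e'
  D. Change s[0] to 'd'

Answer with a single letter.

Option A: s[3]='b'->'f', delta=(6-2)*11^1 mod 97 = 44, hash=26+44 mod 97 = 70 <-- target
Option B: s[0]='f'->'e', delta=(5-6)*11^4 mod 97 = 6, hash=26+6 mod 97 = 32
Option C: s[1]='d'->'e', delta=(5-4)*11^3 mod 97 = 70, hash=26+70 mod 97 = 96
Option D: s[0]='f'->'d', delta=(4-6)*11^4 mod 97 = 12, hash=26+12 mod 97 = 38

Answer: A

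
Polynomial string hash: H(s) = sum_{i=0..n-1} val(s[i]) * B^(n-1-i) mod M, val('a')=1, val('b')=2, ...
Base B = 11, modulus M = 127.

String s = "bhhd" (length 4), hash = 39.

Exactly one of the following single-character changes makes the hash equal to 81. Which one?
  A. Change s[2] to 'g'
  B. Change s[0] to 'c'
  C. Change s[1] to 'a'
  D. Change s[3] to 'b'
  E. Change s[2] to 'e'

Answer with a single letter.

Option A: s[2]='h'->'g', delta=(7-8)*11^1 mod 127 = 116, hash=39+116 mod 127 = 28
Option B: s[0]='b'->'c', delta=(3-2)*11^3 mod 127 = 61, hash=39+61 mod 127 = 100
Option C: s[1]='h'->'a', delta=(1-8)*11^2 mod 127 = 42, hash=39+42 mod 127 = 81 <-- target
Option D: s[3]='d'->'b', delta=(2-4)*11^0 mod 127 = 125, hash=39+125 mod 127 = 37
Option E: s[2]='h'->'e', delta=(5-8)*11^1 mod 127 = 94, hash=39+94 mod 127 = 6

Answer: C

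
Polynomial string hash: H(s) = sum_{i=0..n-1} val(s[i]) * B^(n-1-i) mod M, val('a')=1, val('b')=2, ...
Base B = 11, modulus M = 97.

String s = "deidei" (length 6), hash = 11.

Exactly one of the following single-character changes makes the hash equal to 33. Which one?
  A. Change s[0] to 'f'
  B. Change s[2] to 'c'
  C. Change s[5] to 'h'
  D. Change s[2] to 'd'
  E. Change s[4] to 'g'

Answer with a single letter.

Answer: E

Derivation:
Option A: s[0]='d'->'f', delta=(6-4)*11^5 mod 97 = 62, hash=11+62 mod 97 = 73
Option B: s[2]='i'->'c', delta=(3-9)*11^3 mod 97 = 65, hash=11+65 mod 97 = 76
Option C: s[5]='i'->'h', delta=(8-9)*11^0 mod 97 = 96, hash=11+96 mod 97 = 10
Option D: s[2]='i'->'d', delta=(4-9)*11^3 mod 97 = 38, hash=11+38 mod 97 = 49
Option E: s[4]='e'->'g', delta=(7-5)*11^1 mod 97 = 22, hash=11+22 mod 97 = 33 <-- target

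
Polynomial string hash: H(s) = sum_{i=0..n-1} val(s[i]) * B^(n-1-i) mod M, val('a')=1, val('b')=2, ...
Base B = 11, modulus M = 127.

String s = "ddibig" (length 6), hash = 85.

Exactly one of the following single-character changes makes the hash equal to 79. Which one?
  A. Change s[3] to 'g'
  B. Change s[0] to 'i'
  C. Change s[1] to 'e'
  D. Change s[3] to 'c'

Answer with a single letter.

Answer: D

Derivation:
Option A: s[3]='b'->'g', delta=(7-2)*11^2 mod 127 = 97, hash=85+97 mod 127 = 55
Option B: s[0]='d'->'i', delta=(9-4)*11^5 mod 127 = 75, hash=85+75 mod 127 = 33
Option C: s[1]='d'->'e', delta=(5-4)*11^4 mod 127 = 36, hash=85+36 mod 127 = 121
Option D: s[3]='b'->'c', delta=(3-2)*11^2 mod 127 = 121, hash=85+121 mod 127 = 79 <-- target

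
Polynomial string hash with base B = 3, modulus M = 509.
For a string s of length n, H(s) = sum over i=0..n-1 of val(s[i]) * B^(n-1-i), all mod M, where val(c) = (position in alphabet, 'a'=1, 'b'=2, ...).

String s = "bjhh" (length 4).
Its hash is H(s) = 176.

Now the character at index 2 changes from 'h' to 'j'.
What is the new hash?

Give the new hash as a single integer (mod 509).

val('h') = 8, val('j') = 10
Position k = 2, exponent = n-1-k = 1
B^1 mod M = 3^1 mod 509 = 3
Delta = (10 - 8) * 3 mod 509 = 6
New hash = (176 + 6) mod 509 = 182

Answer: 182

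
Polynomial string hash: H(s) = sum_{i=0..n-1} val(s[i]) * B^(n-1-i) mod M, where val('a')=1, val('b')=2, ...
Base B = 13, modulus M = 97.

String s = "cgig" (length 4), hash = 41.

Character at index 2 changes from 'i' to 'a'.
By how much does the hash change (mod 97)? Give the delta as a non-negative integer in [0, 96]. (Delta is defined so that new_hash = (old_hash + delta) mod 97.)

Delta formula: (val(new) - val(old)) * B^(n-1-k) mod M
  val('a') - val('i') = 1 - 9 = -8
  B^(n-1-k) = 13^1 mod 97 = 13
  Delta = -8 * 13 mod 97 = 90

Answer: 90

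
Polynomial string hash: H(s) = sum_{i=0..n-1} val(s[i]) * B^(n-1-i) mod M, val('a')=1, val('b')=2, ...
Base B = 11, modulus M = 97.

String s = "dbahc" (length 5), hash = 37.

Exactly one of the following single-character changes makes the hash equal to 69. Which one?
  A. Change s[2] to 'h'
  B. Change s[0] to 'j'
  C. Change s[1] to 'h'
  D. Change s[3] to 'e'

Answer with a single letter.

Option A: s[2]='a'->'h', delta=(8-1)*11^2 mod 97 = 71, hash=37+71 mod 97 = 11
Option B: s[0]='d'->'j', delta=(10-4)*11^4 mod 97 = 61, hash=37+61 mod 97 = 1
Option C: s[1]='b'->'h', delta=(8-2)*11^3 mod 97 = 32, hash=37+32 mod 97 = 69 <-- target
Option D: s[3]='h'->'e', delta=(5-8)*11^1 mod 97 = 64, hash=37+64 mod 97 = 4

Answer: C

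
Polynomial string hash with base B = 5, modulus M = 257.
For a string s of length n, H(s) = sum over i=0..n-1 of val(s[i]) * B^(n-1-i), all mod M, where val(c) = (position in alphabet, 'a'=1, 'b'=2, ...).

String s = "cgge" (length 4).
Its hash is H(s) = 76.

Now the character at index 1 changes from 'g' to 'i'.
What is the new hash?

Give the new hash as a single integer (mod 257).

val('g') = 7, val('i') = 9
Position k = 1, exponent = n-1-k = 2
B^2 mod M = 5^2 mod 257 = 25
Delta = (9 - 7) * 25 mod 257 = 50
New hash = (76 + 50) mod 257 = 126

Answer: 126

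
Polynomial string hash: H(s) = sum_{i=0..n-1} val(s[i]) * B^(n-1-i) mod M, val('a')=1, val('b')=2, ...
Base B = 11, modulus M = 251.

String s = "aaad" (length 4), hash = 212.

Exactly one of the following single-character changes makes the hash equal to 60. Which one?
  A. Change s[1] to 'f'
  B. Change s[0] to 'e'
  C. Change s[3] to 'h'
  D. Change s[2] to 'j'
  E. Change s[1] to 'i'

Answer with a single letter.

Option A: s[1]='a'->'f', delta=(6-1)*11^2 mod 251 = 103, hash=212+103 mod 251 = 64
Option B: s[0]='a'->'e', delta=(5-1)*11^3 mod 251 = 53, hash=212+53 mod 251 = 14
Option C: s[3]='d'->'h', delta=(8-4)*11^0 mod 251 = 4, hash=212+4 mod 251 = 216
Option D: s[2]='a'->'j', delta=(10-1)*11^1 mod 251 = 99, hash=212+99 mod 251 = 60 <-- target
Option E: s[1]='a'->'i', delta=(9-1)*11^2 mod 251 = 215, hash=212+215 mod 251 = 176

Answer: D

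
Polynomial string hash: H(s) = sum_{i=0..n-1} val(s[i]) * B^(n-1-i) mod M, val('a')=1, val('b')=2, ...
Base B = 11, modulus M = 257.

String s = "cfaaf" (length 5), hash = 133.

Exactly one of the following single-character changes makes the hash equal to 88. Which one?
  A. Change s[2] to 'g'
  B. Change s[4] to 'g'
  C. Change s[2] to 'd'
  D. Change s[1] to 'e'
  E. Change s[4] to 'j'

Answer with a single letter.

Answer: A

Derivation:
Option A: s[2]='a'->'g', delta=(7-1)*11^2 mod 257 = 212, hash=133+212 mod 257 = 88 <-- target
Option B: s[4]='f'->'g', delta=(7-6)*11^0 mod 257 = 1, hash=133+1 mod 257 = 134
Option C: s[2]='a'->'d', delta=(4-1)*11^2 mod 257 = 106, hash=133+106 mod 257 = 239
Option D: s[1]='f'->'e', delta=(5-6)*11^3 mod 257 = 211, hash=133+211 mod 257 = 87
Option E: s[4]='f'->'j', delta=(10-6)*11^0 mod 257 = 4, hash=133+4 mod 257 = 137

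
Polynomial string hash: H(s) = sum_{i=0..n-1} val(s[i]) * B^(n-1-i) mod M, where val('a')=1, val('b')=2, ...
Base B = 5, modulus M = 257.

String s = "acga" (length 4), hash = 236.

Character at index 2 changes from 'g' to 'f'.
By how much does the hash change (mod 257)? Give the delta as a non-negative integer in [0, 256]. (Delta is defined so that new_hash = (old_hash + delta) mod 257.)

Delta formula: (val(new) - val(old)) * B^(n-1-k) mod M
  val('f') - val('g') = 6 - 7 = -1
  B^(n-1-k) = 5^1 mod 257 = 5
  Delta = -1 * 5 mod 257 = 252

Answer: 252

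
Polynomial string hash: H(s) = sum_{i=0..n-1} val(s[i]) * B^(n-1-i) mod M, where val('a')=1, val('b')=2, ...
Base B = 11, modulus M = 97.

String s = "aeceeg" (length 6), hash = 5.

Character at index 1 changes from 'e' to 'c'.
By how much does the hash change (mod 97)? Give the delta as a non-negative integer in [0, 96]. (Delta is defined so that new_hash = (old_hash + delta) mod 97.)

Delta formula: (val(new) - val(old)) * B^(n-1-k) mod M
  val('c') - val('e') = 3 - 5 = -2
  B^(n-1-k) = 11^4 mod 97 = 91
  Delta = -2 * 91 mod 97 = 12

Answer: 12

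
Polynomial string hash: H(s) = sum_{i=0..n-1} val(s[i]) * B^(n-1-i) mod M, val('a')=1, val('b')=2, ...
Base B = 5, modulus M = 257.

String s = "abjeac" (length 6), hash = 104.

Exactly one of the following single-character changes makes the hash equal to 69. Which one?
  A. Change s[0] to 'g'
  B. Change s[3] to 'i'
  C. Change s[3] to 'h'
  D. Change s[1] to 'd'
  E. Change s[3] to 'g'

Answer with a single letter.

Option A: s[0]='a'->'g', delta=(7-1)*5^5 mod 257 = 246, hash=104+246 mod 257 = 93
Option B: s[3]='e'->'i', delta=(9-5)*5^2 mod 257 = 100, hash=104+100 mod 257 = 204
Option C: s[3]='e'->'h', delta=(8-5)*5^2 mod 257 = 75, hash=104+75 mod 257 = 179
Option D: s[1]='b'->'d', delta=(4-2)*5^4 mod 257 = 222, hash=104+222 mod 257 = 69 <-- target
Option E: s[3]='e'->'g', delta=(7-5)*5^2 mod 257 = 50, hash=104+50 mod 257 = 154

Answer: D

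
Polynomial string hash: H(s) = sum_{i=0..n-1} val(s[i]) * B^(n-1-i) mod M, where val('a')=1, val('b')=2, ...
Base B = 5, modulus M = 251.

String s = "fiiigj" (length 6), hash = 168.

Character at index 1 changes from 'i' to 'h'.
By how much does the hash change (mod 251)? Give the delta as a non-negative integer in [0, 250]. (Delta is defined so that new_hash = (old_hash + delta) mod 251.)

Answer: 128

Derivation:
Delta formula: (val(new) - val(old)) * B^(n-1-k) mod M
  val('h') - val('i') = 8 - 9 = -1
  B^(n-1-k) = 5^4 mod 251 = 123
  Delta = -1 * 123 mod 251 = 128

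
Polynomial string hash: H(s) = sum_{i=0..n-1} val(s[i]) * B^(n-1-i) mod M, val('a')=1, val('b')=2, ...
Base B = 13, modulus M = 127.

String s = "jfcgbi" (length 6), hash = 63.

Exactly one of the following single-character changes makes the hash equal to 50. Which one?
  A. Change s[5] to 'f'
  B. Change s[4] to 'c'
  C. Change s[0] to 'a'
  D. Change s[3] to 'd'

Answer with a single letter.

Answer: C

Derivation:
Option A: s[5]='i'->'f', delta=(6-9)*13^0 mod 127 = 124, hash=63+124 mod 127 = 60
Option B: s[4]='b'->'c', delta=(3-2)*13^1 mod 127 = 13, hash=63+13 mod 127 = 76
Option C: s[0]='j'->'a', delta=(1-10)*13^5 mod 127 = 114, hash=63+114 mod 127 = 50 <-- target
Option D: s[3]='g'->'d', delta=(4-7)*13^2 mod 127 = 1, hash=63+1 mod 127 = 64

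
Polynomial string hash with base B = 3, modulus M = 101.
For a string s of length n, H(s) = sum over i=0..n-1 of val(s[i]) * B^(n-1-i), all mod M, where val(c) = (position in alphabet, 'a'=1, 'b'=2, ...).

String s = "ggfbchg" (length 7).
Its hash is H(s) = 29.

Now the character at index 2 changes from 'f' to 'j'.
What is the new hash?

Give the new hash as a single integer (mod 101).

val('f') = 6, val('j') = 10
Position k = 2, exponent = n-1-k = 4
B^4 mod M = 3^4 mod 101 = 81
Delta = (10 - 6) * 81 mod 101 = 21
New hash = (29 + 21) mod 101 = 50

Answer: 50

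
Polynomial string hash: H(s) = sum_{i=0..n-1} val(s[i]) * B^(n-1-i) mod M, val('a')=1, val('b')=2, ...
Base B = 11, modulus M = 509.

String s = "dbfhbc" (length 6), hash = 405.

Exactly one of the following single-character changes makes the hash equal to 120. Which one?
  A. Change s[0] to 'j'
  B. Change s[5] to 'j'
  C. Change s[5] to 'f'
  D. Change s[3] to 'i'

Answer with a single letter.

Option A: s[0]='d'->'j', delta=(10-4)*11^5 mod 509 = 224, hash=405+224 mod 509 = 120 <-- target
Option B: s[5]='c'->'j', delta=(10-3)*11^0 mod 509 = 7, hash=405+7 mod 509 = 412
Option C: s[5]='c'->'f', delta=(6-3)*11^0 mod 509 = 3, hash=405+3 mod 509 = 408
Option D: s[3]='h'->'i', delta=(9-8)*11^2 mod 509 = 121, hash=405+121 mod 509 = 17

Answer: A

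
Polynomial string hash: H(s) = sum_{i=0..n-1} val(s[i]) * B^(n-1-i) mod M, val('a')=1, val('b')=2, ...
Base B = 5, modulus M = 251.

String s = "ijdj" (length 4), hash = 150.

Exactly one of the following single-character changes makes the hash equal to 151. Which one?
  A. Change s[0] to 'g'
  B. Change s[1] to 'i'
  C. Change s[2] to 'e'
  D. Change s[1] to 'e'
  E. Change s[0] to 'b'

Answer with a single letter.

Answer: A

Derivation:
Option A: s[0]='i'->'g', delta=(7-9)*5^3 mod 251 = 1, hash=150+1 mod 251 = 151 <-- target
Option B: s[1]='j'->'i', delta=(9-10)*5^2 mod 251 = 226, hash=150+226 mod 251 = 125
Option C: s[2]='d'->'e', delta=(5-4)*5^1 mod 251 = 5, hash=150+5 mod 251 = 155
Option D: s[1]='j'->'e', delta=(5-10)*5^2 mod 251 = 126, hash=150+126 mod 251 = 25
Option E: s[0]='i'->'b', delta=(2-9)*5^3 mod 251 = 129, hash=150+129 mod 251 = 28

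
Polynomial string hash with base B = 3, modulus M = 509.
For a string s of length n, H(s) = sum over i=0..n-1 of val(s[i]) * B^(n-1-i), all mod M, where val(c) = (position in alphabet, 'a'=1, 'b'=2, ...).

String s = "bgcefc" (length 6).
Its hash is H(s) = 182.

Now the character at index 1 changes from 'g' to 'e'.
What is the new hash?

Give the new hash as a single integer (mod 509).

val('g') = 7, val('e') = 5
Position k = 1, exponent = n-1-k = 4
B^4 mod M = 3^4 mod 509 = 81
Delta = (5 - 7) * 81 mod 509 = 347
New hash = (182 + 347) mod 509 = 20

Answer: 20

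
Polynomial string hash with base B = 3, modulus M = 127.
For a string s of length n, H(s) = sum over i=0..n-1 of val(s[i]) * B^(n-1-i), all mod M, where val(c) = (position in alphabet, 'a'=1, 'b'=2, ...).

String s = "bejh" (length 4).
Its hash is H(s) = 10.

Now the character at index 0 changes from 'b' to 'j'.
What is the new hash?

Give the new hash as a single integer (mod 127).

val('b') = 2, val('j') = 10
Position k = 0, exponent = n-1-k = 3
B^3 mod M = 3^3 mod 127 = 27
Delta = (10 - 2) * 27 mod 127 = 89
New hash = (10 + 89) mod 127 = 99

Answer: 99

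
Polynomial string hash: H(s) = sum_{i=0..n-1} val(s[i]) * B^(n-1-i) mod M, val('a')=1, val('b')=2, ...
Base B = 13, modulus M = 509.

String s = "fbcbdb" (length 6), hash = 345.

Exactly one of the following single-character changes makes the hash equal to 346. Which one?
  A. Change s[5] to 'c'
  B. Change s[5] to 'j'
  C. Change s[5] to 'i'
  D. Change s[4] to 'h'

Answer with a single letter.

Answer: A

Derivation:
Option A: s[5]='b'->'c', delta=(3-2)*13^0 mod 509 = 1, hash=345+1 mod 509 = 346 <-- target
Option B: s[5]='b'->'j', delta=(10-2)*13^0 mod 509 = 8, hash=345+8 mod 509 = 353
Option C: s[5]='b'->'i', delta=(9-2)*13^0 mod 509 = 7, hash=345+7 mod 509 = 352
Option D: s[4]='d'->'h', delta=(8-4)*13^1 mod 509 = 52, hash=345+52 mod 509 = 397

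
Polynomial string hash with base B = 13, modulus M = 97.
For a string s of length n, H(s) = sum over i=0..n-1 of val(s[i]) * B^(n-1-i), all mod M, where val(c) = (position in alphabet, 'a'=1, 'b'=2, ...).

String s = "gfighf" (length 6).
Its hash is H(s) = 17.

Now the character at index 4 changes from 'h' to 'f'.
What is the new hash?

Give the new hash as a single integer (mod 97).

Answer: 88

Derivation:
val('h') = 8, val('f') = 6
Position k = 4, exponent = n-1-k = 1
B^1 mod M = 13^1 mod 97 = 13
Delta = (6 - 8) * 13 mod 97 = 71
New hash = (17 + 71) mod 97 = 88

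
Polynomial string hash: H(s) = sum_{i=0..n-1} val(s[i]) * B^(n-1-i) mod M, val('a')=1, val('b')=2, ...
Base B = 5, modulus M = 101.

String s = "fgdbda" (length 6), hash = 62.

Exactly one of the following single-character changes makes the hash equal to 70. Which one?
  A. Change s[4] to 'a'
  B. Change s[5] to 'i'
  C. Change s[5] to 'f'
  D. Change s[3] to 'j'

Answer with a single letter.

Option A: s[4]='d'->'a', delta=(1-4)*5^1 mod 101 = 86, hash=62+86 mod 101 = 47
Option B: s[5]='a'->'i', delta=(9-1)*5^0 mod 101 = 8, hash=62+8 mod 101 = 70 <-- target
Option C: s[5]='a'->'f', delta=(6-1)*5^0 mod 101 = 5, hash=62+5 mod 101 = 67
Option D: s[3]='b'->'j', delta=(10-2)*5^2 mod 101 = 99, hash=62+99 mod 101 = 60

Answer: B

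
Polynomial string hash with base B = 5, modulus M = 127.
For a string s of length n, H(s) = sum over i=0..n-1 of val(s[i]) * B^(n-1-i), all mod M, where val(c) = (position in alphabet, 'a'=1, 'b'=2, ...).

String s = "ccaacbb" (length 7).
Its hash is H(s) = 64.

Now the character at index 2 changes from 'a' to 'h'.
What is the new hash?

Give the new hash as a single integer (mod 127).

Answer: 121

Derivation:
val('a') = 1, val('h') = 8
Position k = 2, exponent = n-1-k = 4
B^4 mod M = 5^4 mod 127 = 117
Delta = (8 - 1) * 117 mod 127 = 57
New hash = (64 + 57) mod 127 = 121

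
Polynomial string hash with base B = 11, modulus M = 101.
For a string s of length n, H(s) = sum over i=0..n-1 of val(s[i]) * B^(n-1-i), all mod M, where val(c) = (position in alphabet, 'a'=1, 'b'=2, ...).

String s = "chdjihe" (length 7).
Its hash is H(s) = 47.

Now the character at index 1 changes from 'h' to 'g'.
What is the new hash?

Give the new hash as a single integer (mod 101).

val('h') = 8, val('g') = 7
Position k = 1, exponent = n-1-k = 5
B^5 mod M = 11^5 mod 101 = 57
Delta = (7 - 8) * 57 mod 101 = 44
New hash = (47 + 44) mod 101 = 91

Answer: 91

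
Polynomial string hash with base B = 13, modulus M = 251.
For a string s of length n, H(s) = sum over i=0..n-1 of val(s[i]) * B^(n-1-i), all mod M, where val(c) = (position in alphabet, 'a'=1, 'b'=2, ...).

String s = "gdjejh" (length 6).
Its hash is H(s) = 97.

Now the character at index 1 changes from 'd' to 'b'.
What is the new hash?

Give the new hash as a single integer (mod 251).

Answer: 203

Derivation:
val('d') = 4, val('b') = 2
Position k = 1, exponent = n-1-k = 4
B^4 mod M = 13^4 mod 251 = 198
Delta = (2 - 4) * 198 mod 251 = 106
New hash = (97 + 106) mod 251 = 203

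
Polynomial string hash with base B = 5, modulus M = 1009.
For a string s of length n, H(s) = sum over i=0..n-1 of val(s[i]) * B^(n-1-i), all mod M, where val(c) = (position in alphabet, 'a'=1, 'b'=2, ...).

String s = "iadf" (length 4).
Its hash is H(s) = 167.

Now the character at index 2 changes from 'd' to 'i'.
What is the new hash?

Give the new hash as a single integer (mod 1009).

Answer: 192

Derivation:
val('d') = 4, val('i') = 9
Position k = 2, exponent = n-1-k = 1
B^1 mod M = 5^1 mod 1009 = 5
Delta = (9 - 4) * 5 mod 1009 = 25
New hash = (167 + 25) mod 1009 = 192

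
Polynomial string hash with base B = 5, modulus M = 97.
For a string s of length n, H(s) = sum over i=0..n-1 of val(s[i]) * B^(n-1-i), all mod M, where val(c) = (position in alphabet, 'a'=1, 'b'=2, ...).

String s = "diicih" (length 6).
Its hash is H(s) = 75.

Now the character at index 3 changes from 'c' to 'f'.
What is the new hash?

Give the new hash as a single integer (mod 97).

Answer: 53

Derivation:
val('c') = 3, val('f') = 6
Position k = 3, exponent = n-1-k = 2
B^2 mod M = 5^2 mod 97 = 25
Delta = (6 - 3) * 25 mod 97 = 75
New hash = (75 + 75) mod 97 = 53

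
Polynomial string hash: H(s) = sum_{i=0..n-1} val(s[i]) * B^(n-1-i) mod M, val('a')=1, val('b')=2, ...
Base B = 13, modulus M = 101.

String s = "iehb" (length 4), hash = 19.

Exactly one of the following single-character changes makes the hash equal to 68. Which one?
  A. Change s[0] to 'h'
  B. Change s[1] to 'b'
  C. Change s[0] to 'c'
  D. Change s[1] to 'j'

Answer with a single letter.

Answer: C

Derivation:
Option A: s[0]='i'->'h', delta=(8-9)*13^3 mod 101 = 25, hash=19+25 mod 101 = 44
Option B: s[1]='e'->'b', delta=(2-5)*13^2 mod 101 = 99, hash=19+99 mod 101 = 17
Option C: s[0]='i'->'c', delta=(3-9)*13^3 mod 101 = 49, hash=19+49 mod 101 = 68 <-- target
Option D: s[1]='e'->'j', delta=(10-5)*13^2 mod 101 = 37, hash=19+37 mod 101 = 56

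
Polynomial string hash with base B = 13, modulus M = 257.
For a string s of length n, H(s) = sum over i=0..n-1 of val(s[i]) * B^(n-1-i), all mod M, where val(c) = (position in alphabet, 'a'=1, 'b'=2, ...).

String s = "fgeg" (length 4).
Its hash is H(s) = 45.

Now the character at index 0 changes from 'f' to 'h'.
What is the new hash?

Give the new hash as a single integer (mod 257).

val('f') = 6, val('h') = 8
Position k = 0, exponent = n-1-k = 3
B^3 mod M = 13^3 mod 257 = 141
Delta = (8 - 6) * 141 mod 257 = 25
New hash = (45 + 25) mod 257 = 70

Answer: 70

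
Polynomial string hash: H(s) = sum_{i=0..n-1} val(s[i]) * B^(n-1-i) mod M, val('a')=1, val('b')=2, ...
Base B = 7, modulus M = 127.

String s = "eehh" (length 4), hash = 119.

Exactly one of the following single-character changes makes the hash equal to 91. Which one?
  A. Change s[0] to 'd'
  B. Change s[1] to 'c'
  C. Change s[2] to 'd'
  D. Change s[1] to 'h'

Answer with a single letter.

Answer: C

Derivation:
Option A: s[0]='e'->'d', delta=(4-5)*7^3 mod 127 = 38, hash=119+38 mod 127 = 30
Option B: s[1]='e'->'c', delta=(3-5)*7^2 mod 127 = 29, hash=119+29 mod 127 = 21
Option C: s[2]='h'->'d', delta=(4-8)*7^1 mod 127 = 99, hash=119+99 mod 127 = 91 <-- target
Option D: s[1]='e'->'h', delta=(8-5)*7^2 mod 127 = 20, hash=119+20 mod 127 = 12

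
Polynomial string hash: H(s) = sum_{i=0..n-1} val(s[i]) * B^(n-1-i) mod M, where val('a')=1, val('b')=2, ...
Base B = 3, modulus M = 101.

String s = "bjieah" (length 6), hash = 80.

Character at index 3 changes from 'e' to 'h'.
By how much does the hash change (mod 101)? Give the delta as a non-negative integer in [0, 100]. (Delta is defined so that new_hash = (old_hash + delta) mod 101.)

Delta formula: (val(new) - val(old)) * B^(n-1-k) mod M
  val('h') - val('e') = 8 - 5 = 3
  B^(n-1-k) = 3^2 mod 101 = 9
  Delta = 3 * 9 mod 101 = 27

Answer: 27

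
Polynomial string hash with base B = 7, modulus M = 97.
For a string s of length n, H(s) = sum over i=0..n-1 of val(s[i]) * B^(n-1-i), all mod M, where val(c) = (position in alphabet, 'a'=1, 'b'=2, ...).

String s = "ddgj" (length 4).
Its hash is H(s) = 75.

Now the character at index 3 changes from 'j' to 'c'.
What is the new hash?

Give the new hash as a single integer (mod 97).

Answer: 68

Derivation:
val('j') = 10, val('c') = 3
Position k = 3, exponent = n-1-k = 0
B^0 mod M = 7^0 mod 97 = 1
Delta = (3 - 10) * 1 mod 97 = 90
New hash = (75 + 90) mod 97 = 68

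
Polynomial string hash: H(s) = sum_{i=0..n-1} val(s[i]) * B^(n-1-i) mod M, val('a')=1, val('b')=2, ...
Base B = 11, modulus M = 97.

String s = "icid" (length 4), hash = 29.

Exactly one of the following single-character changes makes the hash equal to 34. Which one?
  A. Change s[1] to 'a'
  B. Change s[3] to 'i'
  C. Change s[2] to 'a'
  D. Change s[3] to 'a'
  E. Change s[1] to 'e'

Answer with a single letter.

Option A: s[1]='c'->'a', delta=(1-3)*11^2 mod 97 = 49, hash=29+49 mod 97 = 78
Option B: s[3]='d'->'i', delta=(9-4)*11^0 mod 97 = 5, hash=29+5 mod 97 = 34 <-- target
Option C: s[2]='i'->'a', delta=(1-9)*11^1 mod 97 = 9, hash=29+9 mod 97 = 38
Option D: s[3]='d'->'a', delta=(1-4)*11^0 mod 97 = 94, hash=29+94 mod 97 = 26
Option E: s[1]='c'->'e', delta=(5-3)*11^2 mod 97 = 48, hash=29+48 mod 97 = 77

Answer: B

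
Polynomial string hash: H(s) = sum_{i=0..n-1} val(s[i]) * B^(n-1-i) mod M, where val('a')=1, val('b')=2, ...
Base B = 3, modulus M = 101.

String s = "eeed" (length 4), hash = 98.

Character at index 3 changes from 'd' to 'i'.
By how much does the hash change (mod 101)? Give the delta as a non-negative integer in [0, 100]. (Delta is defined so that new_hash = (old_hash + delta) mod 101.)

Answer: 5

Derivation:
Delta formula: (val(new) - val(old)) * B^(n-1-k) mod M
  val('i') - val('d') = 9 - 4 = 5
  B^(n-1-k) = 3^0 mod 101 = 1
  Delta = 5 * 1 mod 101 = 5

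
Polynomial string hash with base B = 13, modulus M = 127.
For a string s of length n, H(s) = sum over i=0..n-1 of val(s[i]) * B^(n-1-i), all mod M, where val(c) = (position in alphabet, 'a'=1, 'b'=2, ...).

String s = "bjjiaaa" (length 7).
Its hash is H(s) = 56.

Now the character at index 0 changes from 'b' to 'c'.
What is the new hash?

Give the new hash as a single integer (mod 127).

Answer: 103

Derivation:
val('b') = 2, val('c') = 3
Position k = 0, exponent = n-1-k = 6
B^6 mod M = 13^6 mod 127 = 47
Delta = (3 - 2) * 47 mod 127 = 47
New hash = (56 + 47) mod 127 = 103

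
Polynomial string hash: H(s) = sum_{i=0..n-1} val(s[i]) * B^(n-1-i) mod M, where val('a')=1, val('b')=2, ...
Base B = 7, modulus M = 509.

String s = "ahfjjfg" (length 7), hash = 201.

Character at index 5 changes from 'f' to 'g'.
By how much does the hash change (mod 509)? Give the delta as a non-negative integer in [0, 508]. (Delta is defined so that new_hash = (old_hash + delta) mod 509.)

Delta formula: (val(new) - val(old)) * B^(n-1-k) mod M
  val('g') - val('f') = 7 - 6 = 1
  B^(n-1-k) = 7^1 mod 509 = 7
  Delta = 1 * 7 mod 509 = 7

Answer: 7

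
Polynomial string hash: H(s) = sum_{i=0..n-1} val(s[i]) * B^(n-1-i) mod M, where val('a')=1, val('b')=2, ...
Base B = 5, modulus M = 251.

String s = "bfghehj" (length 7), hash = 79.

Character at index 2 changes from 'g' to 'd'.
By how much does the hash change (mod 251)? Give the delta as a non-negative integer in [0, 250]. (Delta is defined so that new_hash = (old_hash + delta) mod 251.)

Delta formula: (val(new) - val(old)) * B^(n-1-k) mod M
  val('d') - val('g') = 4 - 7 = -3
  B^(n-1-k) = 5^4 mod 251 = 123
  Delta = -3 * 123 mod 251 = 133

Answer: 133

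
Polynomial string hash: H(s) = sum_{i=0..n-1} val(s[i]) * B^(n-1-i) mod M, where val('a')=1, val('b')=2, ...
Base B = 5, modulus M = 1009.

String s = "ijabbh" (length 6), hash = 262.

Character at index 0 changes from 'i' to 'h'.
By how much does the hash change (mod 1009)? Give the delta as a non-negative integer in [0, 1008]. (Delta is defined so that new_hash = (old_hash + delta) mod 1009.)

Answer: 911

Derivation:
Delta formula: (val(new) - val(old)) * B^(n-1-k) mod M
  val('h') - val('i') = 8 - 9 = -1
  B^(n-1-k) = 5^5 mod 1009 = 98
  Delta = -1 * 98 mod 1009 = 911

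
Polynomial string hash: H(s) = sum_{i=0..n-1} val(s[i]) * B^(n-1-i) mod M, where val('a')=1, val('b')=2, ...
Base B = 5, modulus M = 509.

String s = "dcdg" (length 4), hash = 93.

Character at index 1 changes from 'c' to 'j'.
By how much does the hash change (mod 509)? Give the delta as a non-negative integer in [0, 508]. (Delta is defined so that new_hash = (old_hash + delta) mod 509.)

Delta formula: (val(new) - val(old)) * B^(n-1-k) mod M
  val('j') - val('c') = 10 - 3 = 7
  B^(n-1-k) = 5^2 mod 509 = 25
  Delta = 7 * 25 mod 509 = 175

Answer: 175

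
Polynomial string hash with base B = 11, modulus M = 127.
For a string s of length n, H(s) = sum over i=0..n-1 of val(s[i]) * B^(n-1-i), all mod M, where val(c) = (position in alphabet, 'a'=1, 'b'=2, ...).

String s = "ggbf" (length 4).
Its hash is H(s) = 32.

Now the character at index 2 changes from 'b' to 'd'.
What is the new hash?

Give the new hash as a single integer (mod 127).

Answer: 54

Derivation:
val('b') = 2, val('d') = 4
Position k = 2, exponent = n-1-k = 1
B^1 mod M = 11^1 mod 127 = 11
Delta = (4 - 2) * 11 mod 127 = 22
New hash = (32 + 22) mod 127 = 54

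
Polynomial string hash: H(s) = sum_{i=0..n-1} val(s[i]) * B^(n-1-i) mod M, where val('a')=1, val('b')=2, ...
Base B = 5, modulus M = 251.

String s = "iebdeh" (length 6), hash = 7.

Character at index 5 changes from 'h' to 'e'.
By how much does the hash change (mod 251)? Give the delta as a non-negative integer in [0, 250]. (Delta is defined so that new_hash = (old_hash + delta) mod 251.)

Answer: 248

Derivation:
Delta formula: (val(new) - val(old)) * B^(n-1-k) mod M
  val('e') - val('h') = 5 - 8 = -3
  B^(n-1-k) = 5^0 mod 251 = 1
  Delta = -3 * 1 mod 251 = 248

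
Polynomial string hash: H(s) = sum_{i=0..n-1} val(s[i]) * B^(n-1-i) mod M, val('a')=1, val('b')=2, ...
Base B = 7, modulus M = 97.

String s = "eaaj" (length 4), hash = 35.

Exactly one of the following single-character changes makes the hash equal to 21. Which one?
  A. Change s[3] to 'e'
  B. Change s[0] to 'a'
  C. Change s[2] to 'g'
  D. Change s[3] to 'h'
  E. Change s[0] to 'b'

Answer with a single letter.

Answer: B

Derivation:
Option A: s[3]='j'->'e', delta=(5-10)*7^0 mod 97 = 92, hash=35+92 mod 97 = 30
Option B: s[0]='e'->'a', delta=(1-5)*7^3 mod 97 = 83, hash=35+83 mod 97 = 21 <-- target
Option C: s[2]='a'->'g', delta=(7-1)*7^1 mod 97 = 42, hash=35+42 mod 97 = 77
Option D: s[3]='j'->'h', delta=(8-10)*7^0 mod 97 = 95, hash=35+95 mod 97 = 33
Option E: s[0]='e'->'b', delta=(2-5)*7^3 mod 97 = 38, hash=35+38 mod 97 = 73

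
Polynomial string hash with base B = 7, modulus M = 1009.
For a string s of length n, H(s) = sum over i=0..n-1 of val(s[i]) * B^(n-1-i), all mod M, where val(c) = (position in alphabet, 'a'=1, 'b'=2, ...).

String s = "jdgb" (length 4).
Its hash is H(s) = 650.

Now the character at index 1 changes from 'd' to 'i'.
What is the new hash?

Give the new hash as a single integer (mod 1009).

Answer: 895

Derivation:
val('d') = 4, val('i') = 9
Position k = 1, exponent = n-1-k = 2
B^2 mod M = 7^2 mod 1009 = 49
Delta = (9 - 4) * 49 mod 1009 = 245
New hash = (650 + 245) mod 1009 = 895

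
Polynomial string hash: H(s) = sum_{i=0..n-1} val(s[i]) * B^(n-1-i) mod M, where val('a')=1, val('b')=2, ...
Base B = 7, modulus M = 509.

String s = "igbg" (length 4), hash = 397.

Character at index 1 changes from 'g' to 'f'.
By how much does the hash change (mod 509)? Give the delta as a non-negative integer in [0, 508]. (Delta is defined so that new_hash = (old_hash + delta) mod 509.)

Delta formula: (val(new) - val(old)) * B^(n-1-k) mod M
  val('f') - val('g') = 6 - 7 = -1
  B^(n-1-k) = 7^2 mod 509 = 49
  Delta = -1 * 49 mod 509 = 460

Answer: 460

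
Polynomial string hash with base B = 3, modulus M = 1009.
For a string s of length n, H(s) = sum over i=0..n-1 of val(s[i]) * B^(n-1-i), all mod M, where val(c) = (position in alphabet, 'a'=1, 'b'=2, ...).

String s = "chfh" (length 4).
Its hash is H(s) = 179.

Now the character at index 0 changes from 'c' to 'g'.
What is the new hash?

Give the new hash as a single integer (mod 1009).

val('c') = 3, val('g') = 7
Position k = 0, exponent = n-1-k = 3
B^3 mod M = 3^3 mod 1009 = 27
Delta = (7 - 3) * 27 mod 1009 = 108
New hash = (179 + 108) mod 1009 = 287

Answer: 287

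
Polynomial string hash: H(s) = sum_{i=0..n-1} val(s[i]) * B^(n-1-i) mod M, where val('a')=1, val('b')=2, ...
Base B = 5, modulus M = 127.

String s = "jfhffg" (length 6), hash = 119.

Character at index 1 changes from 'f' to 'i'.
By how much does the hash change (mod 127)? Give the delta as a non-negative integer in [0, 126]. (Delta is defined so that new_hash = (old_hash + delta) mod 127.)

Answer: 97

Derivation:
Delta formula: (val(new) - val(old)) * B^(n-1-k) mod M
  val('i') - val('f') = 9 - 6 = 3
  B^(n-1-k) = 5^4 mod 127 = 117
  Delta = 3 * 117 mod 127 = 97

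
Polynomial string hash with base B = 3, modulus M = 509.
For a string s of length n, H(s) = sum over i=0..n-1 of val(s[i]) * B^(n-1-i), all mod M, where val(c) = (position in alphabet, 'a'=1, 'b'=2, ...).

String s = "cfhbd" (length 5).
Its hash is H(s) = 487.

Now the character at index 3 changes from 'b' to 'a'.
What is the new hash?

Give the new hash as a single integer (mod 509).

val('b') = 2, val('a') = 1
Position k = 3, exponent = n-1-k = 1
B^1 mod M = 3^1 mod 509 = 3
Delta = (1 - 2) * 3 mod 509 = 506
New hash = (487 + 506) mod 509 = 484

Answer: 484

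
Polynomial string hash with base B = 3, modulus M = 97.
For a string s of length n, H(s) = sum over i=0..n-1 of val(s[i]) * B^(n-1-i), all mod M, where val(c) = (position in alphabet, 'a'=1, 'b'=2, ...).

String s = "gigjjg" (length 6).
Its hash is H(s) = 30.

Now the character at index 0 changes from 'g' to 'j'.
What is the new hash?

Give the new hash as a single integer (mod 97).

val('g') = 7, val('j') = 10
Position k = 0, exponent = n-1-k = 5
B^5 mod M = 3^5 mod 97 = 49
Delta = (10 - 7) * 49 mod 97 = 50
New hash = (30 + 50) mod 97 = 80

Answer: 80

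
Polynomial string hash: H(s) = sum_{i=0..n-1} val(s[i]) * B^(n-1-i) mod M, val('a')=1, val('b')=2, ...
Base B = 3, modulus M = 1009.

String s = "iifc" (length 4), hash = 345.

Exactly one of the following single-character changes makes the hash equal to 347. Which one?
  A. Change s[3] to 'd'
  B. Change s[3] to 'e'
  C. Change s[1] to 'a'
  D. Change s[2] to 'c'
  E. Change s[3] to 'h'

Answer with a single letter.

Answer: B

Derivation:
Option A: s[3]='c'->'d', delta=(4-3)*3^0 mod 1009 = 1, hash=345+1 mod 1009 = 346
Option B: s[3]='c'->'e', delta=(5-3)*3^0 mod 1009 = 2, hash=345+2 mod 1009 = 347 <-- target
Option C: s[1]='i'->'a', delta=(1-9)*3^2 mod 1009 = 937, hash=345+937 mod 1009 = 273
Option D: s[2]='f'->'c', delta=(3-6)*3^1 mod 1009 = 1000, hash=345+1000 mod 1009 = 336
Option E: s[3]='c'->'h', delta=(8-3)*3^0 mod 1009 = 5, hash=345+5 mod 1009 = 350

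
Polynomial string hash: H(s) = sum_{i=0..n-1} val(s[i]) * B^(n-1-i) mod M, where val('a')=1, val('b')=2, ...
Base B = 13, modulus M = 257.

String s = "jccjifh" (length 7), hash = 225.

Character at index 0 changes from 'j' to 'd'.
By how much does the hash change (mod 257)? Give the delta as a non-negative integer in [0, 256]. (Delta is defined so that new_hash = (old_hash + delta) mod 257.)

Answer: 219

Derivation:
Delta formula: (val(new) - val(old)) * B^(n-1-k) mod M
  val('d') - val('j') = 4 - 10 = -6
  B^(n-1-k) = 13^6 mod 257 = 92
  Delta = -6 * 92 mod 257 = 219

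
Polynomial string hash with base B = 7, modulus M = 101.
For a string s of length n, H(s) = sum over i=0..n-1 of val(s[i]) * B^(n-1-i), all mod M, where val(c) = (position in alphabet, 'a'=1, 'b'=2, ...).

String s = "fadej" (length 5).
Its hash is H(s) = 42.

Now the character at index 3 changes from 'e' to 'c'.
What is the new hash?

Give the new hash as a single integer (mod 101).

val('e') = 5, val('c') = 3
Position k = 3, exponent = n-1-k = 1
B^1 mod M = 7^1 mod 101 = 7
Delta = (3 - 5) * 7 mod 101 = 87
New hash = (42 + 87) mod 101 = 28

Answer: 28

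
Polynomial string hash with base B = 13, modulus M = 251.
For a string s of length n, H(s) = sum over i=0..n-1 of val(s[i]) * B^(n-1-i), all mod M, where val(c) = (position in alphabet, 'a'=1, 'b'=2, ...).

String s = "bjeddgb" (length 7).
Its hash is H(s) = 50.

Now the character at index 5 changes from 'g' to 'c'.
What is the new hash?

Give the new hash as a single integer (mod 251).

val('g') = 7, val('c') = 3
Position k = 5, exponent = n-1-k = 1
B^1 mod M = 13^1 mod 251 = 13
Delta = (3 - 7) * 13 mod 251 = 199
New hash = (50 + 199) mod 251 = 249

Answer: 249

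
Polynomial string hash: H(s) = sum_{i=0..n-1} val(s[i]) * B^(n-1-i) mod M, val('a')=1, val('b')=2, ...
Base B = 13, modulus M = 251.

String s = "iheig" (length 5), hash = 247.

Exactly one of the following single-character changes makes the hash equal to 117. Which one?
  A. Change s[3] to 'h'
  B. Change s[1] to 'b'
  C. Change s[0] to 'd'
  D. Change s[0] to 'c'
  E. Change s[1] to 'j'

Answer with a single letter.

Answer: B

Derivation:
Option A: s[3]='i'->'h', delta=(8-9)*13^1 mod 251 = 238, hash=247+238 mod 251 = 234
Option B: s[1]='h'->'b', delta=(2-8)*13^3 mod 251 = 121, hash=247+121 mod 251 = 117 <-- target
Option C: s[0]='i'->'d', delta=(4-9)*13^4 mod 251 = 14, hash=247+14 mod 251 = 10
Option D: s[0]='i'->'c', delta=(3-9)*13^4 mod 251 = 67, hash=247+67 mod 251 = 63
Option E: s[1]='h'->'j', delta=(10-8)*13^3 mod 251 = 127, hash=247+127 mod 251 = 123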